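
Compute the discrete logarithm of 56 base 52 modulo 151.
67

Baby-step giant-step with step n = ⌈√151⌉ = 13.
Baby steps 52^j mod 151 (j:value) for j=0..12: 0:1, 1:52, 2:137, 3:27, 4:45, 5:75, 6:125, 7:7, 8:62, 9:53, 10:38, 11:13, 12:72.
Giant-step multiplier: 52^(-13) ≡ 52^(150-13) = 52^137 ≡ 112 (mod 151).
Giant steps γ_i = 56·112^i mod 151: γ_0=56, γ_1=81, γ_2=12, γ_3=136, γ_4=132, γ_5=137 (in table at j=2).
x = i·n + j = 5·13 + 2 = 67.
Check: 52^67 ≡ 56 (mod 151).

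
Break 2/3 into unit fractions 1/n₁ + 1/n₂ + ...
1/2 + 1/6

Greedy algorithm:
2/3: ceiling(3/2) = 2, use 1/2
1/6: ceiling(6/1) = 6, use 1/6
Result: 2/3 = 1/2 + 1/6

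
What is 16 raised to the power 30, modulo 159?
28

Repeated squaring. Binary of 30 = 11110.
16^1 ≡ 16 (mod 159); 16^2 ≡ 97 (mod 159); 16^4 ≡ 28 (mod 159); 16^8 ≡ 148 (mod 159); 16^16 ≡ 121 (mod 159)
16^30 = 16^2 × 16^4 × 16^8 × 16^16 ≡ 28 (mod 159)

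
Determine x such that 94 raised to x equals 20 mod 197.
133

Baby-step giant-step with step n = ⌈√197⌉ = 15.
Baby steps 94^j mod 197 (j:value) for j=0..14: 0:1, 1:94, 2:168, 3:32, 4:53, 5:57, 6:39, 7:120, 8:51, 9:66, 10:97, 11:56, 12:142, 13:149, 14:19.
Giant-step multiplier: 94^(-15) ≡ 94^(196-15) = 94^181 ≡ 91 (mod 197).
Giant steps γ_i = 20·91^i mod 197: γ_0=20, γ_1=47, γ_2=140, γ_3=132, γ_4=192, γ_5=136, γ_6=162, γ_7=164, γ_8=149 (in table at j=13).
x = i·n + j = 8·15 + 13 = 133.
Check: 94^133 ≡ 20 (mod 197).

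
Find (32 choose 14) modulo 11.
9

Using Lucas' theorem:
Write n=32 and k=14 in base 11:
n in base 11: [2, 10]
k in base 11: [1, 3]
C(32,14) mod 11 = ∏ C(n_i, k_i) mod 11
Digit binomials (mod 11): C(2,1) = 2; C(10,3) = 120 ≡ 10
Product: 2 × 10 = 20 ≡ 9 (mod 11)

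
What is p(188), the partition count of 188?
1398341745571

p(n) counts ways to write n as a sum of positive integers (order ignored).
Euler's pentagonal recurrence: p(k) = p(k-1) + p(k-2) - p(k-5) - p(k-7) + p(k-12) + p(k-15) - ... (offsets j(3j∓1)/2, signs ++--, p(0)=1, p(<0)=0).
DP table for k = 0..187: p(0)=1, p(1)=1, p(2)=2, p(3)=3, p(4)=5, p(5)=7, p(6)=11, p(7)=15, p(8)=22, p(9)=30, p(10)=42, p(11)=56, p(12)=77, p(13)=101, p(14)=135, p(15)=176, p(16)=231, p(17)=297, p(18)=385, p(19)=490, p(20)=627, p(21)=792, p(22)=1002, p(23)=1255, p(24)=1575, p(25)=1958, p(26)=2436, p(27)=3010, p(28)=3718, p(29)=4565, p(30)=5604, p(31)=6842, p(32)=8349, p(33)=10143, p(34)=12310, p(35)=14883, p(36)=17977, p(37)=21637, p(38)=26015, p(39)=31185, p(40)=37338, p(41)=44583, p(42)=53174, p(43)=63261, p(44)=75175, p(45)=89134, p(46)=105558, p(47)=124754, p(48)=147273, p(49)=173525, p(50)=204226, p(51)=239943, p(52)=281589, p(53)=329931, p(54)=386155, p(55)=451276, p(56)=526823, p(57)=614154, p(58)=715220, p(59)=831820, p(60)=966467, p(61)=1121505, p(62)=1300156, p(63)=1505499, p(64)=1741630, p(65)=2012558, p(66)=2323520, p(67)=2679689, p(68)=3087735, p(69)=3554345, p(70)=4087968, p(71)=4697205, p(72)=5392783, p(73)=6185689, p(74)=7089500, p(75)=8118264, p(76)=9289091, p(77)=10619863, p(78)=12132164, p(79)=13848650, p(80)=15796476, p(81)=18004327, p(82)=20506255, p(83)=23338469, p(84)=26543660, p(85)=30167357, p(86)=34262962, p(87)=38887673, p(88)=44108109, p(89)=49995925, p(90)=56634173, p(91)=64112359, p(92)=72533807, p(93)=82010177, p(94)=92669720, p(95)=104651419, p(96)=118114304, p(97)=133230930, p(98)=150198136, p(99)=169229875, p(100)=190569292, p(101)=214481126, p(102)=241265379, p(103)=271248950, p(104)=304801365, p(105)=342325709, p(106)=384276336, p(107)=431149389, p(108)=483502844, p(109)=541946240, p(110)=607163746, p(111)=679903203, p(112)=761002156, p(113)=851376628, p(114)=952050665, p(115)=1064144451, p(116)=1188908248, p(117)=1327710076, p(118)=1482074143, p(119)=1653668665, p(120)=1844349560, p(121)=2056148051, p(122)=2291320912, p(123)=2552338241, p(124)=2841940500, p(125)=3163127352, p(126)=3519222692, p(127)=3913864295, p(128)=4351078600, p(129)=4835271870, p(130)=5371315400, p(131)=5964539504, p(132)=6620830889, p(133)=7346629512, p(134)=8149040695, p(135)=9035836076, p(136)=10015581680, p(137)=11097645016, p(138)=12292341831, p(139)=13610949895, p(140)=15065878135, p(141)=16670689208, p(142)=18440293320, p(143)=20390982757, p(144)=22540654445, p(145)=24908858009, p(146)=27517052599, p(147)=30388671978, p(148)=33549419497, p(149)=37027355200, p(150)=40853235313, p(151)=45060624582, p(152)=49686288421, p(153)=54770336324, p(154)=60356673280, p(155)=66493182097, p(156)=73232243759, p(157)=80630964769, p(158)=88751778802, p(159)=97662728555, p(160)=107438159466, p(161)=118159068427, p(162)=129913904637, p(163)=142798995930, p(164)=156919475295, p(165)=172389800255, p(166)=189334822579, p(167)=207890420102, p(168)=228204732751, p(169)=250438925115, p(170)=274768617130, p(171)=301384802048, p(172)=330495499613, p(173)=362326859895, p(174)=397125074750, p(175)=435157697830, p(176)=476715857290, p(177)=522115831195, p(178)=571701605655, p(179)=625846753120, p(180)=684957390936, p(181)=749474411781, p(182)=819876908323, p(183)=896684817527, p(184)=980462880430, p(185)=1071823774337, p(186)=1171432692373, p(187)=1280011042268.
Final step: p(188) = p(187) + p(186) - p(183) - p(181) + p(176) + p(173) - p(166) - p(162) + p(153) + p(148) - p(137) - p(131) + p(118) + p(111) - p(96) - p(88) + p(71) + p(62) - p(43) - p(33) + p(12) + p(1)
= 1280011042268 + 1171432692373 - 896684817527 - 749474411781 + 476715857290 + 362326859895 - 189334822579 - 129913904637 + 54770336324 + 33549419497 - 11097645016 - 5964539504 + 1482074143 + 679903203 - 118114304 - 44108109 + 4697205 + 1300156 - 63261 - 10143 + 77 + 1
= 1398341745571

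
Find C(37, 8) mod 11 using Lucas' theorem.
0

Using Lucas' theorem:
Write n=37 and k=8 in base 11:
n in base 11: [3, 4]
k in base 11: [0, 8]
C(37,8) mod 11 = ∏ C(n_i, k_i) mod 11
Digit binomials (mod 11): C(3,0) = 1; C(4,8) = 0 (k_i > n_i)
Product: 1 × 0 = 0 ≡ 0 (mod 11)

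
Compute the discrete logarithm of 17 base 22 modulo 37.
13

Baby-step giant-step with step n = ⌈√37⌉ = 7.
Baby steps 22^j mod 37 (j:value) for j=0..6: 0:1, 1:22, 2:3, 3:29, 4:9, 5:13, 6:27.
Giant-step multiplier: 22^(-7) ≡ 22^(36-7) = 22^29 ≡ 19 (mod 37).
Giant steps γ_i = 17·19^i mod 37: γ_0=17, γ_1=27 (in table at j=6).
x = i·n + j = 1·7 + 6 = 13.
Check: 22^13 ≡ 17 (mod 37).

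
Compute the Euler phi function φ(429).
240

429 = 3 × 11 × 13
φ(n) = n × ∏(1 - 1/p) for each prime p dividing n
φ(429) = 429 × (1 - 1/3) × (1 - 1/11) × (1 - 1/13) = 240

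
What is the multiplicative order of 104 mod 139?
138

139 is prime, so ord(104) divides φ(139) = 138.
Divisors of 138: 1, 2, 3, 6, 23, 46, 69, 138.
Repeated squaring: 104^1 ≡ 104, 104^2 ≡ 113, 104^4 ≡ 120, 104^8 ≡ 83, 104^16 ≡ 78, 104^32 ≡ 107, 104^64 ≡ 51, 104^128 ≡ 99 (mod 139).
Test 104^d mod 139 for each divisor d in increasing order:
104^1 ≡ 104
104^2 ≡ 113
104^3 = 104^2·104^1 ≡ 76
104^6 = 104^4·104^2 ≡ 77
104^23 = 104^16·104^4·104^2·104^1 ≡ 97
104^46 = 104^32·104^8·104^4·104^2 ≡ 96
104^69 = 104^64·104^4·104^1 ≡ 138
104^138 = 104^128·104^8·104^2 ≡ 1  ← first divisor giving 1
The order is 138.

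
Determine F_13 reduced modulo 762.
233

Matrix identity: Q^n = [[F_(n+1), F_n], [F_n, F_(n-1)]] with Q = [[1,1],[1,0]].
n = 13 = 1101₂. Square-and-multiply, entries mod 762:
Q^1 = [[1,1],[1,0]]
Q^3 = (Q^1)²·Q = [[3,2],[2,1]]
Q^6 = (Q^3)² = [[13,8],[8,5]]
Q^13 = (Q^6)²·Q = [[377,233],[233,144]]
F_13 mod 762 = Q^13[0][1] = 233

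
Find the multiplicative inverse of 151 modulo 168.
79

gcd(151, 168) = 1, so the inverse exists.
Extended Euclidean algorithm on (168, 151):
168 = 1 × 151 + 17  ⟹  17 = (1)·168 + (-1)·151
151 = 8 × 17 + 15  ⟹  15 = (-8)·168 + (9)·151
17 = 1 × 15 + 2  ⟹  2 = (9)·168 + (-10)·151
15 = 7 × 2 + 1  ⟹  1 = (-71)·168 + (79)·151
So (79)·151 ≡ 1 (mod 168), i.e. 151^(-1) ≡ 79 (mod 168).
Check: 151 × 79 = 11929 ≡ 1 (mod 168)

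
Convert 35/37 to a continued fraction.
[0; 1, 17, 2]

Euclidean algorithm steps:
35 = 0 × 37 + 35
37 = 1 × 35 + 2
35 = 17 × 2 + 1
2 = 2 × 1 + 0
Continued fraction: [0; 1, 17, 2]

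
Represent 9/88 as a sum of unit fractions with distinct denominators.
1/10 + 1/440

Greedy algorithm:
9/88: ceiling(88/9) = 10, use 1/10
1/440: ceiling(440/1) = 440, use 1/440
Result: 9/88 = 1/10 + 1/440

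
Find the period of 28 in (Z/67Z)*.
66

67 is prime, so ord(28) divides φ(67) = 66.
Divisors of 66: 1, 2, 3, 6, 11, 22, 33, 66.
Repeated squaring: 28^1 ≡ 28, 28^2 ≡ 47, 28^4 ≡ 65, 28^8 ≡ 4, 28^16 ≡ 16, 28^32 ≡ 55, 28^64 ≡ 10 (mod 67).
Test 28^d mod 67 for each divisor d in increasing order:
28^1 ≡ 28
28^2 ≡ 47
28^3 = 28^2·28^1 ≡ 43
28^6 = 28^4·28^2 ≡ 40
28^11 = 28^8·28^2·28^1 ≡ 38
28^22 = 28^16·28^4·28^2 ≡ 37
28^33 = 28^32·28^1 ≡ 66
28^66 = 28^64·28^2 ≡ 1  ← first divisor giving 1
The order is 66.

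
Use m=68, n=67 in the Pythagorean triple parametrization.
(135, 9112, 9113)

Euclid's formula: a = m² - n², b = 2mn, c = m² + n²
m = 68, n = 67
a = 68² - 67² = 4624 - 4489 = 135
b = 2 × 68 × 67 = 9112
c = 68² + 67² = 4624 + 4489 = 9113
Verification: 135² + 9112² = 18225 + 83028544 = 83046769 = 9113² ✓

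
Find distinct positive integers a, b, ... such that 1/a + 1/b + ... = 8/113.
1/15 + 1/243 + 1/68648 + 1/9425027160

Greedy algorithm:
8/113: ceiling(113/8) = 15, use 1/15
7/1695: ceiling(1695/7) = 243, use 1/243
2/137295: ceiling(137295/2) = 68648, use 1/68648
1/9425027160: ceiling(9425027160/1) = 9425027160, use 1/9425027160
Result: 8/113 = 1/15 + 1/243 + 1/68648 + 1/9425027160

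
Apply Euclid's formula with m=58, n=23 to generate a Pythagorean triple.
(2835, 2668, 3893)

Euclid's formula: a = m² - n², b = 2mn, c = m² + n²
m = 58, n = 23
a = 58² - 23² = 3364 - 529 = 2835
b = 2 × 58 × 23 = 2668
c = 58² + 23² = 3364 + 529 = 3893
Verification: 2835² + 2668² = 8037225 + 7118224 = 15155449 = 3893² ✓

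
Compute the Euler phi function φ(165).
80

165 = 3 × 5 × 11
φ(n) = n × ∏(1 - 1/p) for each prime p dividing n
φ(165) = 165 × (1 - 1/3) × (1 - 1/5) × (1 - 1/11) = 80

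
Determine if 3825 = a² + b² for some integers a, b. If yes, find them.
15² + 60² (a=15, b=60)

Factorization: 3825 = 3^2 × 5^2 × 17
By Fermat: n is sum of two squares iff every prime p ≡ 3 (mod 4) appears to even power.
All primes ≡ 3 (mod 4) appear to even power.
Search a = 0, 1, 2, … for 3825 - a² a perfect square: first hit at a = 15: 3825 - 225 = 3600 = 60².
3825 = 15² + 60² = 225 + 3600 ✓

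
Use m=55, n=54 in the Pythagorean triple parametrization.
(109, 5940, 5941)

Euclid's formula: a = m² - n², b = 2mn, c = m² + n²
m = 55, n = 54
a = 55² - 54² = 3025 - 2916 = 109
b = 2 × 55 × 54 = 5940
c = 55² + 54² = 3025 + 2916 = 5941
Verification: 109² + 5940² = 11881 + 35283600 = 35295481 = 5941² ✓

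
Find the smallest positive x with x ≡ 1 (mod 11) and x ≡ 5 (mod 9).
23

Using Chinese Remainder Theorem:
M = 11 × 9 = 99
M1 = 9, M2 = 11
y1 = 9^(-1) mod 11 = 5
y2 = 11^(-1) mod 9 = 5
x = (1×9×5 + 5×11×5) mod 99 = 23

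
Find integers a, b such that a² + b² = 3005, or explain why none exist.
14² + 53² (a=14, b=53)

Factorization: 3005 = 5 × 601
By Fermat: n is sum of two squares iff every prime p ≡ 3 (mod 4) appears to even power.
All primes ≡ 3 (mod 4) appear to even power.
Search a = 0, 1, 2, … for 3005 - a² a perfect square: first hit at a = 14: 3005 - 196 = 2809 = 53².
3005 = 14² + 53² = 196 + 2809 ✓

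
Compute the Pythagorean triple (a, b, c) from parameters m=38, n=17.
(1155, 1292, 1733)

Euclid's formula: a = m² - n², b = 2mn, c = m² + n²
m = 38, n = 17
a = 38² - 17² = 1444 - 289 = 1155
b = 2 × 38 × 17 = 1292
c = 38² + 17² = 1444 + 289 = 1733
Verification: 1155² + 1292² = 1334025 + 1669264 = 3003289 = 1733² ✓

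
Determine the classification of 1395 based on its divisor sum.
deficient

Proper divisors of 1395: sum = 1 + 3 + 5 + 9 + 15 + 31 + 45 + 93 + 155 + 279 + 465 = 1101
Since 1101 < 1395, 1395 is deficient.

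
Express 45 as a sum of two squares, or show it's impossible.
3² + 6² (a=3, b=6)

Factorization: 45 = 3^2 × 5
By Fermat: n is sum of two squares iff every prime p ≡ 3 (mod 4) appears to even power.
All primes ≡ 3 (mod 4) appear to even power.
Search a = 0, 1, 2, … for 45 - a² a perfect square: first hit at a = 3: 45 - 9 = 36 = 6².
45 = 3² + 6² = 9 + 36 ✓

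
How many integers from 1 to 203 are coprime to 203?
168

203 = 7 × 29
φ(n) = n × ∏(1 - 1/p) for each prime p dividing n
φ(203) = 203 × (1 - 1/7) × (1 - 1/29) = 168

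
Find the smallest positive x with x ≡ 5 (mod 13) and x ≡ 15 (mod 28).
239

Using Chinese Remainder Theorem:
M = 13 × 28 = 364
M1 = 28, M2 = 13
y1 = 28^(-1) mod 13 = 7
y2 = 13^(-1) mod 28 = 13
x = (5×28×7 + 15×13×13) mod 364 = 239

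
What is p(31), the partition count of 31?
6842

p(n) counts ways to write n as a sum of positive integers (order ignored).
Euler's pentagonal recurrence: p(k) = p(k-1) + p(k-2) - p(k-5) - p(k-7) + p(k-12) + p(k-15) - ... (offsets j(3j∓1)/2, signs ++--, p(0)=1, p(<0)=0).
DP table for k = 0..30: p(0)=1, p(1)=1, p(2)=2, p(3)=3, p(4)=5, p(5)=7, p(6)=11, p(7)=15, p(8)=22, p(9)=30, p(10)=42, p(11)=56, p(12)=77, p(13)=101, p(14)=135, p(15)=176, p(16)=231, p(17)=297, p(18)=385, p(19)=490, p(20)=627, p(21)=792, p(22)=1002, p(23)=1255, p(24)=1575, p(25)=1958, p(26)=2436, p(27)=3010, p(28)=3718, p(29)=4565, p(30)=5604.
Final step: p(31) = p(30) + p(29) - p(26) - p(24) + p(19) + p(16) - p(9) - p(5)
= 5604 + 4565 - 2436 - 1575 + 490 + 231 - 30 - 7
= 6842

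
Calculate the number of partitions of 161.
118159068427

p(n) counts ways to write n as a sum of positive integers (order ignored).
Euler's pentagonal recurrence: p(k) = p(k-1) + p(k-2) - p(k-5) - p(k-7) + p(k-12) + p(k-15) - ... (offsets j(3j∓1)/2, signs ++--, p(0)=1, p(<0)=0).
DP table for k = 0..160: p(0)=1, p(1)=1, p(2)=2, p(3)=3, p(4)=5, p(5)=7, p(6)=11, p(7)=15, p(8)=22, p(9)=30, p(10)=42, p(11)=56, p(12)=77, p(13)=101, p(14)=135, p(15)=176, p(16)=231, p(17)=297, p(18)=385, p(19)=490, p(20)=627, p(21)=792, p(22)=1002, p(23)=1255, p(24)=1575, p(25)=1958, p(26)=2436, p(27)=3010, p(28)=3718, p(29)=4565, p(30)=5604, p(31)=6842, p(32)=8349, p(33)=10143, p(34)=12310, p(35)=14883, p(36)=17977, p(37)=21637, p(38)=26015, p(39)=31185, p(40)=37338, p(41)=44583, p(42)=53174, p(43)=63261, p(44)=75175, p(45)=89134, p(46)=105558, p(47)=124754, p(48)=147273, p(49)=173525, p(50)=204226, p(51)=239943, p(52)=281589, p(53)=329931, p(54)=386155, p(55)=451276, p(56)=526823, p(57)=614154, p(58)=715220, p(59)=831820, p(60)=966467, p(61)=1121505, p(62)=1300156, p(63)=1505499, p(64)=1741630, p(65)=2012558, p(66)=2323520, p(67)=2679689, p(68)=3087735, p(69)=3554345, p(70)=4087968, p(71)=4697205, p(72)=5392783, p(73)=6185689, p(74)=7089500, p(75)=8118264, p(76)=9289091, p(77)=10619863, p(78)=12132164, p(79)=13848650, p(80)=15796476, p(81)=18004327, p(82)=20506255, p(83)=23338469, p(84)=26543660, p(85)=30167357, p(86)=34262962, p(87)=38887673, p(88)=44108109, p(89)=49995925, p(90)=56634173, p(91)=64112359, p(92)=72533807, p(93)=82010177, p(94)=92669720, p(95)=104651419, p(96)=118114304, p(97)=133230930, p(98)=150198136, p(99)=169229875, p(100)=190569292, p(101)=214481126, p(102)=241265379, p(103)=271248950, p(104)=304801365, p(105)=342325709, p(106)=384276336, p(107)=431149389, p(108)=483502844, p(109)=541946240, p(110)=607163746, p(111)=679903203, p(112)=761002156, p(113)=851376628, p(114)=952050665, p(115)=1064144451, p(116)=1188908248, p(117)=1327710076, p(118)=1482074143, p(119)=1653668665, p(120)=1844349560, p(121)=2056148051, p(122)=2291320912, p(123)=2552338241, p(124)=2841940500, p(125)=3163127352, p(126)=3519222692, p(127)=3913864295, p(128)=4351078600, p(129)=4835271870, p(130)=5371315400, p(131)=5964539504, p(132)=6620830889, p(133)=7346629512, p(134)=8149040695, p(135)=9035836076, p(136)=10015581680, p(137)=11097645016, p(138)=12292341831, p(139)=13610949895, p(140)=15065878135, p(141)=16670689208, p(142)=18440293320, p(143)=20390982757, p(144)=22540654445, p(145)=24908858009, p(146)=27517052599, p(147)=30388671978, p(148)=33549419497, p(149)=37027355200, p(150)=40853235313, p(151)=45060624582, p(152)=49686288421, p(153)=54770336324, p(154)=60356673280, p(155)=66493182097, p(156)=73232243759, p(157)=80630964769, p(158)=88751778802, p(159)=97662728555, p(160)=107438159466.
Final step: p(161) = p(160) + p(159) - p(156) - p(154) + p(149) + p(146) - p(139) - p(135) + p(126) + p(121) - p(110) - p(104) + p(91) + p(84) - p(69) - p(61) + p(44) + p(35) - p(16) - p(6)
= 107438159466 + 97662728555 - 73232243759 - 60356673280 + 37027355200 + 27517052599 - 13610949895 - 9035836076 + 3519222692 + 2056148051 - 607163746 - 304801365 + 64112359 + 26543660 - 3554345 - 1121505 + 75175 + 14883 - 231 - 11
= 118159068427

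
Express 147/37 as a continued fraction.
[3; 1, 36]

Euclidean algorithm steps:
147 = 3 × 37 + 36
37 = 1 × 36 + 1
36 = 36 × 1 + 0
Continued fraction: [3; 1, 36]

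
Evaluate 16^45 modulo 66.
34

Repeated squaring. Binary of 45 = 101101.
16^1 ≡ 16 (mod 66); 16^2 ≡ 58 (mod 66); 16^4 ≡ 64 (mod 66); 16^8 ≡ 4 (mod 66); 16^16 ≡ 16 (mod 66); 16^32 ≡ 58 (mod 66)
16^45 = 16^1 × 16^4 × 16^8 × 16^32 ≡ 34 (mod 66)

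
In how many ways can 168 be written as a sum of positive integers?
228204732751

p(n) counts ways to write n as a sum of positive integers (order ignored).
Euler's pentagonal recurrence: p(k) = p(k-1) + p(k-2) - p(k-5) - p(k-7) + p(k-12) + p(k-15) - ... (offsets j(3j∓1)/2, signs ++--, p(0)=1, p(<0)=0).
DP table for k = 0..167: p(0)=1, p(1)=1, p(2)=2, p(3)=3, p(4)=5, p(5)=7, p(6)=11, p(7)=15, p(8)=22, p(9)=30, p(10)=42, p(11)=56, p(12)=77, p(13)=101, p(14)=135, p(15)=176, p(16)=231, p(17)=297, p(18)=385, p(19)=490, p(20)=627, p(21)=792, p(22)=1002, p(23)=1255, p(24)=1575, p(25)=1958, p(26)=2436, p(27)=3010, p(28)=3718, p(29)=4565, p(30)=5604, p(31)=6842, p(32)=8349, p(33)=10143, p(34)=12310, p(35)=14883, p(36)=17977, p(37)=21637, p(38)=26015, p(39)=31185, p(40)=37338, p(41)=44583, p(42)=53174, p(43)=63261, p(44)=75175, p(45)=89134, p(46)=105558, p(47)=124754, p(48)=147273, p(49)=173525, p(50)=204226, p(51)=239943, p(52)=281589, p(53)=329931, p(54)=386155, p(55)=451276, p(56)=526823, p(57)=614154, p(58)=715220, p(59)=831820, p(60)=966467, p(61)=1121505, p(62)=1300156, p(63)=1505499, p(64)=1741630, p(65)=2012558, p(66)=2323520, p(67)=2679689, p(68)=3087735, p(69)=3554345, p(70)=4087968, p(71)=4697205, p(72)=5392783, p(73)=6185689, p(74)=7089500, p(75)=8118264, p(76)=9289091, p(77)=10619863, p(78)=12132164, p(79)=13848650, p(80)=15796476, p(81)=18004327, p(82)=20506255, p(83)=23338469, p(84)=26543660, p(85)=30167357, p(86)=34262962, p(87)=38887673, p(88)=44108109, p(89)=49995925, p(90)=56634173, p(91)=64112359, p(92)=72533807, p(93)=82010177, p(94)=92669720, p(95)=104651419, p(96)=118114304, p(97)=133230930, p(98)=150198136, p(99)=169229875, p(100)=190569292, p(101)=214481126, p(102)=241265379, p(103)=271248950, p(104)=304801365, p(105)=342325709, p(106)=384276336, p(107)=431149389, p(108)=483502844, p(109)=541946240, p(110)=607163746, p(111)=679903203, p(112)=761002156, p(113)=851376628, p(114)=952050665, p(115)=1064144451, p(116)=1188908248, p(117)=1327710076, p(118)=1482074143, p(119)=1653668665, p(120)=1844349560, p(121)=2056148051, p(122)=2291320912, p(123)=2552338241, p(124)=2841940500, p(125)=3163127352, p(126)=3519222692, p(127)=3913864295, p(128)=4351078600, p(129)=4835271870, p(130)=5371315400, p(131)=5964539504, p(132)=6620830889, p(133)=7346629512, p(134)=8149040695, p(135)=9035836076, p(136)=10015581680, p(137)=11097645016, p(138)=12292341831, p(139)=13610949895, p(140)=15065878135, p(141)=16670689208, p(142)=18440293320, p(143)=20390982757, p(144)=22540654445, p(145)=24908858009, p(146)=27517052599, p(147)=30388671978, p(148)=33549419497, p(149)=37027355200, p(150)=40853235313, p(151)=45060624582, p(152)=49686288421, p(153)=54770336324, p(154)=60356673280, p(155)=66493182097, p(156)=73232243759, p(157)=80630964769, p(158)=88751778802, p(159)=97662728555, p(160)=107438159466, p(161)=118159068427, p(162)=129913904637, p(163)=142798995930, p(164)=156919475295, p(165)=172389800255, p(166)=189334822579, p(167)=207890420102.
Final step: p(168) = p(167) + p(166) - p(163) - p(161) + p(156) + p(153) - p(146) - p(142) + p(133) + p(128) - p(117) - p(111) + p(98) + p(91) - p(76) - p(68) + p(51) + p(42) - p(23) - p(13)
= 207890420102 + 189334822579 - 142798995930 - 118159068427 + 73232243759 + 54770336324 - 27517052599 - 18440293320 + 7346629512 + 4351078600 - 1327710076 - 679903203 + 150198136 + 64112359 - 9289091 - 3087735 + 239943 + 53174 - 1255 - 101
= 228204732751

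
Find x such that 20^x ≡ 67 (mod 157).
132

Baby-step giant-step with step n = ⌈√157⌉ = 13.
Baby steps 20^j mod 157 (j:value) for j=0..12: 0:1, 1:20, 2:86, 3:150, 4:17, 5:26, 6:49, 7:38, 8:132, 9:128, 10:48, 11:18, 12:46.
Giant-step multiplier: 20^(-13) ≡ 20^(156-13) = 20^143 ≡ 107 (mod 157).
Giant steps γ_i = 67·107^i mod 157: γ_0=67, γ_1=104, γ_2=138, γ_3=8, γ_4=71, γ_5=61, γ_6=90, γ_7=53, γ_8=19, γ_9=149, γ_10=86 (in table at j=2).
x = i·n + j = 10·13 + 2 = 132.
Check: 20^132 ≡ 67 (mod 157).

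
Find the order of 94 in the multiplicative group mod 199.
99

199 is prime, so ord(94) divides φ(199) = 198.
Divisors of 198: 1, 2, 3, 6, 9, 11, 18, 22, 33, 66, 99, 198.
Repeated squaring: 94^1 ≡ 94, 94^2 ≡ 80, 94^4 ≡ 32, 94^8 ≡ 29, 94^16 ≡ 45, 94^32 ≡ 35, 94^64 ≡ 31, 94^128 ≡ 165 (mod 199).
Test 94^d mod 199 for each divisor d in increasing order:
94^1 ≡ 94
94^2 ≡ 80
94^3 = 94^2·94^1 ≡ 157
94^6 = 94^4·94^2 ≡ 172
94^9 = 94^8·94^1 ≡ 139
94^11 = 94^8·94^2·94^1 ≡ 175
94^18 = 94^16·94^2 ≡ 18
94^22 = 94^16·94^4·94^2 ≡ 178
94^33 = 94^32·94^1 ≡ 106
94^66 = 94^64·94^2 ≡ 92
94^99 = 94^64·94^32·94^2·94^1 ≡ 1  ← first divisor giving 1
The order is 99.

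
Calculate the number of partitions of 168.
228204732751

p(n) counts ways to write n as a sum of positive integers (order ignored).
Euler's pentagonal recurrence: p(k) = p(k-1) + p(k-2) - p(k-5) - p(k-7) + p(k-12) + p(k-15) - ... (offsets j(3j∓1)/2, signs ++--, p(0)=1, p(<0)=0).
DP table for k = 0..167: p(0)=1, p(1)=1, p(2)=2, p(3)=3, p(4)=5, p(5)=7, p(6)=11, p(7)=15, p(8)=22, p(9)=30, p(10)=42, p(11)=56, p(12)=77, p(13)=101, p(14)=135, p(15)=176, p(16)=231, p(17)=297, p(18)=385, p(19)=490, p(20)=627, p(21)=792, p(22)=1002, p(23)=1255, p(24)=1575, p(25)=1958, p(26)=2436, p(27)=3010, p(28)=3718, p(29)=4565, p(30)=5604, p(31)=6842, p(32)=8349, p(33)=10143, p(34)=12310, p(35)=14883, p(36)=17977, p(37)=21637, p(38)=26015, p(39)=31185, p(40)=37338, p(41)=44583, p(42)=53174, p(43)=63261, p(44)=75175, p(45)=89134, p(46)=105558, p(47)=124754, p(48)=147273, p(49)=173525, p(50)=204226, p(51)=239943, p(52)=281589, p(53)=329931, p(54)=386155, p(55)=451276, p(56)=526823, p(57)=614154, p(58)=715220, p(59)=831820, p(60)=966467, p(61)=1121505, p(62)=1300156, p(63)=1505499, p(64)=1741630, p(65)=2012558, p(66)=2323520, p(67)=2679689, p(68)=3087735, p(69)=3554345, p(70)=4087968, p(71)=4697205, p(72)=5392783, p(73)=6185689, p(74)=7089500, p(75)=8118264, p(76)=9289091, p(77)=10619863, p(78)=12132164, p(79)=13848650, p(80)=15796476, p(81)=18004327, p(82)=20506255, p(83)=23338469, p(84)=26543660, p(85)=30167357, p(86)=34262962, p(87)=38887673, p(88)=44108109, p(89)=49995925, p(90)=56634173, p(91)=64112359, p(92)=72533807, p(93)=82010177, p(94)=92669720, p(95)=104651419, p(96)=118114304, p(97)=133230930, p(98)=150198136, p(99)=169229875, p(100)=190569292, p(101)=214481126, p(102)=241265379, p(103)=271248950, p(104)=304801365, p(105)=342325709, p(106)=384276336, p(107)=431149389, p(108)=483502844, p(109)=541946240, p(110)=607163746, p(111)=679903203, p(112)=761002156, p(113)=851376628, p(114)=952050665, p(115)=1064144451, p(116)=1188908248, p(117)=1327710076, p(118)=1482074143, p(119)=1653668665, p(120)=1844349560, p(121)=2056148051, p(122)=2291320912, p(123)=2552338241, p(124)=2841940500, p(125)=3163127352, p(126)=3519222692, p(127)=3913864295, p(128)=4351078600, p(129)=4835271870, p(130)=5371315400, p(131)=5964539504, p(132)=6620830889, p(133)=7346629512, p(134)=8149040695, p(135)=9035836076, p(136)=10015581680, p(137)=11097645016, p(138)=12292341831, p(139)=13610949895, p(140)=15065878135, p(141)=16670689208, p(142)=18440293320, p(143)=20390982757, p(144)=22540654445, p(145)=24908858009, p(146)=27517052599, p(147)=30388671978, p(148)=33549419497, p(149)=37027355200, p(150)=40853235313, p(151)=45060624582, p(152)=49686288421, p(153)=54770336324, p(154)=60356673280, p(155)=66493182097, p(156)=73232243759, p(157)=80630964769, p(158)=88751778802, p(159)=97662728555, p(160)=107438159466, p(161)=118159068427, p(162)=129913904637, p(163)=142798995930, p(164)=156919475295, p(165)=172389800255, p(166)=189334822579, p(167)=207890420102.
Final step: p(168) = p(167) + p(166) - p(163) - p(161) + p(156) + p(153) - p(146) - p(142) + p(133) + p(128) - p(117) - p(111) + p(98) + p(91) - p(76) - p(68) + p(51) + p(42) - p(23) - p(13)
= 207890420102 + 189334822579 - 142798995930 - 118159068427 + 73232243759 + 54770336324 - 27517052599 - 18440293320 + 7346629512 + 4351078600 - 1327710076 - 679903203 + 150198136 + 64112359 - 9289091 - 3087735 + 239943 + 53174 - 1255 - 101
= 228204732751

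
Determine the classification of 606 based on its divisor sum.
abundant

Proper divisors of 606: sum = 1 + 2 + 3 + 6 + 101 + 202 + 303 = 618
Since 618 > 606, 606 is abundant.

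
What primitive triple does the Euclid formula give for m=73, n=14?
(5133, 2044, 5525)

Euclid's formula: a = m² - n², b = 2mn, c = m² + n²
m = 73, n = 14
a = 73² - 14² = 5329 - 196 = 5133
b = 2 × 73 × 14 = 2044
c = 73² + 14² = 5329 + 196 = 5525
Verification: 5133² + 2044² = 26347689 + 4177936 = 30525625 = 5525² ✓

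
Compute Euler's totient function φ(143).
120

143 = 11 × 13
φ(n) = n × ∏(1 - 1/p) for each prime p dividing n
φ(143) = 143 × (1 - 1/11) × (1 - 1/13) = 120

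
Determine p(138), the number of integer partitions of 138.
12292341831

p(n) counts ways to write n as a sum of positive integers (order ignored).
Euler's pentagonal recurrence: p(k) = p(k-1) + p(k-2) - p(k-5) - p(k-7) + p(k-12) + p(k-15) - ... (offsets j(3j∓1)/2, signs ++--, p(0)=1, p(<0)=0).
DP table for k = 0..137: p(0)=1, p(1)=1, p(2)=2, p(3)=3, p(4)=5, p(5)=7, p(6)=11, p(7)=15, p(8)=22, p(9)=30, p(10)=42, p(11)=56, p(12)=77, p(13)=101, p(14)=135, p(15)=176, p(16)=231, p(17)=297, p(18)=385, p(19)=490, p(20)=627, p(21)=792, p(22)=1002, p(23)=1255, p(24)=1575, p(25)=1958, p(26)=2436, p(27)=3010, p(28)=3718, p(29)=4565, p(30)=5604, p(31)=6842, p(32)=8349, p(33)=10143, p(34)=12310, p(35)=14883, p(36)=17977, p(37)=21637, p(38)=26015, p(39)=31185, p(40)=37338, p(41)=44583, p(42)=53174, p(43)=63261, p(44)=75175, p(45)=89134, p(46)=105558, p(47)=124754, p(48)=147273, p(49)=173525, p(50)=204226, p(51)=239943, p(52)=281589, p(53)=329931, p(54)=386155, p(55)=451276, p(56)=526823, p(57)=614154, p(58)=715220, p(59)=831820, p(60)=966467, p(61)=1121505, p(62)=1300156, p(63)=1505499, p(64)=1741630, p(65)=2012558, p(66)=2323520, p(67)=2679689, p(68)=3087735, p(69)=3554345, p(70)=4087968, p(71)=4697205, p(72)=5392783, p(73)=6185689, p(74)=7089500, p(75)=8118264, p(76)=9289091, p(77)=10619863, p(78)=12132164, p(79)=13848650, p(80)=15796476, p(81)=18004327, p(82)=20506255, p(83)=23338469, p(84)=26543660, p(85)=30167357, p(86)=34262962, p(87)=38887673, p(88)=44108109, p(89)=49995925, p(90)=56634173, p(91)=64112359, p(92)=72533807, p(93)=82010177, p(94)=92669720, p(95)=104651419, p(96)=118114304, p(97)=133230930, p(98)=150198136, p(99)=169229875, p(100)=190569292, p(101)=214481126, p(102)=241265379, p(103)=271248950, p(104)=304801365, p(105)=342325709, p(106)=384276336, p(107)=431149389, p(108)=483502844, p(109)=541946240, p(110)=607163746, p(111)=679903203, p(112)=761002156, p(113)=851376628, p(114)=952050665, p(115)=1064144451, p(116)=1188908248, p(117)=1327710076, p(118)=1482074143, p(119)=1653668665, p(120)=1844349560, p(121)=2056148051, p(122)=2291320912, p(123)=2552338241, p(124)=2841940500, p(125)=3163127352, p(126)=3519222692, p(127)=3913864295, p(128)=4351078600, p(129)=4835271870, p(130)=5371315400, p(131)=5964539504, p(132)=6620830889, p(133)=7346629512, p(134)=8149040695, p(135)=9035836076, p(136)=10015581680, p(137)=11097645016.
Final step: p(138) = p(137) + p(136) - p(133) - p(131) + p(126) + p(123) - p(116) - p(112) + p(103) + p(98) - p(87) - p(81) + p(68) + p(61) - p(46) - p(38) + p(21) + p(12)
= 11097645016 + 10015581680 - 7346629512 - 5964539504 + 3519222692 + 2552338241 - 1188908248 - 761002156 + 271248950 + 150198136 - 38887673 - 18004327 + 3087735 + 1121505 - 105558 - 26015 + 792 + 77
= 12292341831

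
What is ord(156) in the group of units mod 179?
89

179 is prime, so ord(156) divides φ(179) = 178.
Divisors of 178: 1, 2, 89, 178.
Repeated squaring: 156^1 ≡ 156, 156^2 ≡ 171, 156^4 ≡ 64, 156^8 ≡ 158, 156^16 ≡ 83, 156^32 ≡ 87, 156^64 ≡ 51, 156^128 ≡ 95 (mod 179).
Test 156^d mod 179 for each divisor d in increasing order:
156^1 ≡ 156
156^2 ≡ 171
156^89 = 156^64·156^16·156^8·156^1 ≡ 1  ← first divisor giving 1
The order is 89.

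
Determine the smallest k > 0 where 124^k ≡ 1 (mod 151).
25

151 is prime, so ord(124) divides φ(151) = 150.
Divisors of 150: 1, 2, 3, 5, 6, 10, 15, 25, 30, 50, 75, 150.
Repeated squaring: 124^1 ≡ 124, 124^2 ≡ 125, 124^4 ≡ 72, 124^8 ≡ 50, 124^16 ≡ 84, 124^32 ≡ 110, 124^64 ≡ 20, 124^128 ≡ 98 (mod 151).
Test 124^d mod 151 for each divisor d in increasing order:
124^1 ≡ 124
124^2 ≡ 125
124^3 = 124^2·124^1 ≡ 98
124^5 = 124^4·124^1 ≡ 19
124^6 = 124^4·124^2 ≡ 91
124^10 = 124^8·124^2 ≡ 59
124^15 = 124^8·124^4·124^2·124^1 ≡ 64
124^25 = 124^16·124^8·124^1 ≡ 1  ← first divisor giving 1
The order is 25.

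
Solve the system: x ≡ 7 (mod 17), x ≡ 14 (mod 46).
704

Using Chinese Remainder Theorem:
M = 17 × 46 = 782
M1 = 46, M2 = 17
y1 = 46^(-1) mod 17 = 10
y2 = 17^(-1) mod 46 = 19
x = (7×46×10 + 14×17×19) mod 782 = 704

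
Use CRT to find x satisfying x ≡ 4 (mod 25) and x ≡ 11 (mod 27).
254

Using Chinese Remainder Theorem:
M = 25 × 27 = 675
M1 = 27, M2 = 25
y1 = 27^(-1) mod 25 = 13
y2 = 25^(-1) mod 27 = 13
x = (4×27×13 + 11×25×13) mod 675 = 254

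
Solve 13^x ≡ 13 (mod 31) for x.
1

Baby-step giant-step with step n = ⌈√31⌉ = 6.
Baby steps 13^j mod 31 (j:value) for j=0..5: 0:1, 1:13, 2:14, 3:27, 4:10, 5:6.
h = 13 is already in the table at j=1, so x = 1.
Check: 13^1 ≡ 13 (mod 31).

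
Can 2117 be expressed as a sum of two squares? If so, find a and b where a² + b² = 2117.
1² + 46² (a=1, b=46)

Factorization: 2117 = 29 × 73
By Fermat: n is sum of two squares iff every prime p ≡ 3 (mod 4) appears to even power.
All primes ≡ 3 (mod 4) appear to even power.
Search a = 0, 1, 2, … for 2117 - a² a perfect square: first hit at a = 1: 2117 - 1 = 2116 = 46².
2117 = 1² + 46² = 1 + 2116 ✓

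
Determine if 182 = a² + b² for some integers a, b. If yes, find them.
Not possible

Factorization: 182 = 2 × 7 × 13
By Fermat: n is sum of two squares iff every prime p ≡ 3 (mod 4) appears to even power.
Prime(s) ≡ 3 (mod 4) with odd exponent: [(7, 1)]
Therefore 182 cannot be expressed as a² + b².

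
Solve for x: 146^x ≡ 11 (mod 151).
112

Baby-step giant-step with step n = ⌈√151⌉ = 13.
Baby steps 146^j mod 151 (j:value) for j=0..12: 0:1, 1:146, 2:25, 3:26, 4:21, 5:46, 6:72, 7:93, 8:139, 9:60, 10:2, 11:141, 12:50.
Giant-step multiplier: 146^(-13) ≡ 146^(150-13) = 146^137 ≡ 61 (mod 151).
Giant steps γ_i = 11·61^i mod 151: γ_0=11, γ_1=67, γ_2=10, γ_3=6, γ_4=64, γ_5=129, γ_6=17, γ_7=131, γ_8=139 (in table at j=8).
x = i·n + j = 8·13 + 8 = 112.
Check: 146^112 ≡ 11 (mod 151).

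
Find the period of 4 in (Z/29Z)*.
14

29 is prime, so ord(4) divides φ(29) = 28.
Divisors of 28: 1, 2, 4, 7, 14, 28.
Repeated squaring: 4^1 ≡ 4, 4^2 ≡ 16, 4^4 ≡ 24, 4^8 ≡ 25, 4^16 ≡ 16 (mod 29).
Test 4^d mod 29 for each divisor d in increasing order:
4^1 ≡ 4
4^2 ≡ 16
4^4 ≡ 24
4^7 = 4^4·4^2·4^1 ≡ 28
4^14 = 4^8·4^4·4^2 ≡ 1  ← first divisor giving 1
The order is 14.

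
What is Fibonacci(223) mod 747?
454

Matrix identity: Q^n = [[F_(n+1), F_n], [F_n, F_(n-1)]] with Q = [[1,1],[1,0]].
n = 223 = 11011111₂. Square-and-multiply, entries mod 747:
Q^1 = [[1,1],[1,0]]
Q^3 = (Q^1)²·Q = [[3,2],[2,1]]
Q^6 = (Q^3)² = [[13,8],[8,5]]
Q^13 = (Q^6)²·Q = [[377,233],[233,144]]
Q^27 = (Q^13)²·Q = [[336,704],[704,379]]
Q^55 = (Q^27)²·Q = [[336,454],[454,629]]
Q^111 = (Q^55)²·Q = [[411,43],[43,368]]
Q^223 = (Q^111)²·Q = [[336,454],[454,629]]
F_223 mod 747 = Q^223[0][1] = 454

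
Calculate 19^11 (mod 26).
11

Repeated squaring. Binary of 11 = 1011.
19^1 ≡ 19 (mod 26); 19^2 ≡ 23 (mod 26); 19^4 ≡ 9 (mod 26); 19^8 ≡ 3 (mod 26)
19^11 = 19^1 × 19^2 × 19^8 ≡ 11 (mod 26)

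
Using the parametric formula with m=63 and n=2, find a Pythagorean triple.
(3965, 252, 3973)

Euclid's formula: a = m² - n², b = 2mn, c = m² + n²
m = 63, n = 2
a = 63² - 2² = 3969 - 4 = 3965
b = 2 × 63 × 2 = 252
c = 63² + 2² = 3969 + 4 = 3973
Verification: 3965² + 252² = 15721225 + 63504 = 15784729 = 3973² ✓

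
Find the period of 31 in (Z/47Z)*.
46

47 is prime, so ord(31) divides φ(47) = 46.
Divisors of 46: 1, 2, 23, 46.
Repeated squaring: 31^1 ≡ 31, 31^2 ≡ 21, 31^4 ≡ 18, 31^8 ≡ 42, 31^16 ≡ 25, 31^32 ≡ 14 (mod 47).
Test 31^d mod 47 for each divisor d in increasing order:
31^1 ≡ 31
31^2 ≡ 21
31^23 = 31^16·31^4·31^2·31^1 ≡ 46
31^46 = 31^32·31^8·31^4·31^2 ≡ 1  ← first divisor giving 1
The order is 46.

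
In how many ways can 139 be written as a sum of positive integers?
13610949895

p(n) counts ways to write n as a sum of positive integers (order ignored).
Euler's pentagonal recurrence: p(k) = p(k-1) + p(k-2) - p(k-5) - p(k-7) + p(k-12) + p(k-15) - ... (offsets j(3j∓1)/2, signs ++--, p(0)=1, p(<0)=0).
DP table for k = 0..138: p(0)=1, p(1)=1, p(2)=2, p(3)=3, p(4)=5, p(5)=7, p(6)=11, p(7)=15, p(8)=22, p(9)=30, p(10)=42, p(11)=56, p(12)=77, p(13)=101, p(14)=135, p(15)=176, p(16)=231, p(17)=297, p(18)=385, p(19)=490, p(20)=627, p(21)=792, p(22)=1002, p(23)=1255, p(24)=1575, p(25)=1958, p(26)=2436, p(27)=3010, p(28)=3718, p(29)=4565, p(30)=5604, p(31)=6842, p(32)=8349, p(33)=10143, p(34)=12310, p(35)=14883, p(36)=17977, p(37)=21637, p(38)=26015, p(39)=31185, p(40)=37338, p(41)=44583, p(42)=53174, p(43)=63261, p(44)=75175, p(45)=89134, p(46)=105558, p(47)=124754, p(48)=147273, p(49)=173525, p(50)=204226, p(51)=239943, p(52)=281589, p(53)=329931, p(54)=386155, p(55)=451276, p(56)=526823, p(57)=614154, p(58)=715220, p(59)=831820, p(60)=966467, p(61)=1121505, p(62)=1300156, p(63)=1505499, p(64)=1741630, p(65)=2012558, p(66)=2323520, p(67)=2679689, p(68)=3087735, p(69)=3554345, p(70)=4087968, p(71)=4697205, p(72)=5392783, p(73)=6185689, p(74)=7089500, p(75)=8118264, p(76)=9289091, p(77)=10619863, p(78)=12132164, p(79)=13848650, p(80)=15796476, p(81)=18004327, p(82)=20506255, p(83)=23338469, p(84)=26543660, p(85)=30167357, p(86)=34262962, p(87)=38887673, p(88)=44108109, p(89)=49995925, p(90)=56634173, p(91)=64112359, p(92)=72533807, p(93)=82010177, p(94)=92669720, p(95)=104651419, p(96)=118114304, p(97)=133230930, p(98)=150198136, p(99)=169229875, p(100)=190569292, p(101)=214481126, p(102)=241265379, p(103)=271248950, p(104)=304801365, p(105)=342325709, p(106)=384276336, p(107)=431149389, p(108)=483502844, p(109)=541946240, p(110)=607163746, p(111)=679903203, p(112)=761002156, p(113)=851376628, p(114)=952050665, p(115)=1064144451, p(116)=1188908248, p(117)=1327710076, p(118)=1482074143, p(119)=1653668665, p(120)=1844349560, p(121)=2056148051, p(122)=2291320912, p(123)=2552338241, p(124)=2841940500, p(125)=3163127352, p(126)=3519222692, p(127)=3913864295, p(128)=4351078600, p(129)=4835271870, p(130)=5371315400, p(131)=5964539504, p(132)=6620830889, p(133)=7346629512, p(134)=8149040695, p(135)=9035836076, p(136)=10015581680, p(137)=11097645016, p(138)=12292341831.
Final step: p(139) = p(138) + p(137) - p(134) - p(132) + p(127) + p(124) - p(117) - p(113) + p(104) + p(99) - p(88) - p(82) + p(69) + p(62) - p(47) - p(39) + p(22) + p(13)
= 12292341831 + 11097645016 - 8149040695 - 6620830889 + 3913864295 + 2841940500 - 1327710076 - 851376628 + 304801365 + 169229875 - 44108109 - 20506255 + 3554345 + 1300156 - 124754 - 31185 + 1002 + 101
= 13610949895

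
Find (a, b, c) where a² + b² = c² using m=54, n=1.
(2915, 108, 2917)

Euclid's formula: a = m² - n², b = 2mn, c = m² + n²
m = 54, n = 1
a = 54² - 1² = 2916 - 1 = 2915
b = 2 × 54 × 1 = 108
c = 54² + 1² = 2916 + 1 = 2917
Verification: 2915² + 108² = 8497225 + 11664 = 8508889 = 2917² ✓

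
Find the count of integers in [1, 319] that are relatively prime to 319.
280

319 = 11 × 29
φ(n) = n × ∏(1 - 1/p) for each prime p dividing n
φ(319) = 319 × (1 - 1/11) × (1 - 1/29) = 280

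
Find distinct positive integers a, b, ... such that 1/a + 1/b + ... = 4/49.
1/13 + 1/213 + 1/67841 + 1/9204734721

Greedy algorithm:
4/49: ceiling(49/4) = 13, use 1/13
3/637: ceiling(637/3) = 213, use 1/213
2/135681: ceiling(135681/2) = 67841, use 1/67841
1/9204734721: ceiling(9204734721/1) = 9204734721, use 1/9204734721
Result: 4/49 = 1/13 + 1/213 + 1/67841 + 1/9204734721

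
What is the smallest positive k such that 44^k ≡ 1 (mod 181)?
45

181 is prime, so ord(44) divides φ(181) = 180.
Divisors of 180: 1, 2, 3, 4, 5, 6, 9, 10, 12, 15, 18, 20, 30, 36, 45, 60, 90, 180.
Repeated squaring: 44^1 ≡ 44, 44^2 ≡ 126, 44^4 ≡ 129, 44^8 ≡ 170, 44^16 ≡ 121, 44^32 ≡ 161, 44^64 ≡ 38, 44^128 ≡ 177 (mod 181).
Test 44^d mod 181 for each divisor d in increasing order:
44^1 ≡ 44
44^2 ≡ 126
44^3 = 44^2·44^1 ≡ 114
44^4 ≡ 129
44^5 = 44^4·44^1 ≡ 65
44^6 = 44^4·44^2 ≡ 145
44^9 = 44^8·44^1 ≡ 59
44^10 = 44^8·44^2 ≡ 62
44^12 = 44^8·44^4 ≡ 29
44^15 = 44^8·44^4·44^2·44^1 ≡ 48
44^18 = 44^16·44^2 ≡ 42
44^20 = 44^16·44^4 ≡ 43
44^30 = 44^16·44^8·44^4·44^2 ≡ 132
44^36 = 44^32·44^4 ≡ 135
44^45 = 44^32·44^8·44^4·44^1 ≡ 1  ← first divisor giving 1
The order is 45.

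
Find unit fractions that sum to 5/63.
1/13 + 1/410 + 1/335790

Greedy algorithm:
5/63: ceiling(63/5) = 13, use 1/13
2/819: ceiling(819/2) = 410, use 1/410
1/335790: ceiling(335790/1) = 335790, use 1/335790
Result: 5/63 = 1/13 + 1/410 + 1/335790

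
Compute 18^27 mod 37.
6

Repeated squaring. Binary of 27 = 11011.
18^1 ≡ 18 (mod 37); 18^2 ≡ 28 (mod 37); 18^4 ≡ 7 (mod 37); 18^8 ≡ 12 (mod 37); 18^16 ≡ 33 (mod 37)
18^27 = 18^1 × 18^2 × 18^8 × 18^16 ≡ 6 (mod 37)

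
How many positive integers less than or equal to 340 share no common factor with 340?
128

340 = 2^2 × 5 × 17
φ(n) = n × ∏(1 - 1/p) for each prime p dividing n
φ(340) = 340 × (1 - 1/2) × (1 - 1/5) × (1 - 1/17) = 128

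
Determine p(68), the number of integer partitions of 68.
3087735

p(n) counts ways to write n as a sum of positive integers (order ignored).
Euler's pentagonal recurrence: p(k) = p(k-1) + p(k-2) - p(k-5) - p(k-7) + p(k-12) + p(k-15) - ... (offsets j(3j∓1)/2, signs ++--, p(0)=1, p(<0)=0).
DP table for k = 0..67: p(0)=1, p(1)=1, p(2)=2, p(3)=3, p(4)=5, p(5)=7, p(6)=11, p(7)=15, p(8)=22, p(9)=30, p(10)=42, p(11)=56, p(12)=77, p(13)=101, p(14)=135, p(15)=176, p(16)=231, p(17)=297, p(18)=385, p(19)=490, p(20)=627, p(21)=792, p(22)=1002, p(23)=1255, p(24)=1575, p(25)=1958, p(26)=2436, p(27)=3010, p(28)=3718, p(29)=4565, p(30)=5604, p(31)=6842, p(32)=8349, p(33)=10143, p(34)=12310, p(35)=14883, p(36)=17977, p(37)=21637, p(38)=26015, p(39)=31185, p(40)=37338, p(41)=44583, p(42)=53174, p(43)=63261, p(44)=75175, p(45)=89134, p(46)=105558, p(47)=124754, p(48)=147273, p(49)=173525, p(50)=204226, p(51)=239943, p(52)=281589, p(53)=329931, p(54)=386155, p(55)=451276, p(56)=526823, p(57)=614154, p(58)=715220, p(59)=831820, p(60)=966467, p(61)=1121505, p(62)=1300156, p(63)=1505499, p(64)=1741630, p(65)=2012558, p(66)=2323520, p(67)=2679689.
Final step: p(68) = p(67) + p(66) - p(63) - p(61) + p(56) + p(53) - p(46) - p(42) + p(33) + p(28) - p(17) - p(11)
= 2679689 + 2323520 - 1505499 - 1121505 + 526823 + 329931 - 105558 - 53174 + 10143 + 3718 - 297 - 56
= 3087735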